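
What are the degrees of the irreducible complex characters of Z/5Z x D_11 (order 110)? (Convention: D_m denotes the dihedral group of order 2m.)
Dimensions: 1, 1, 1, 1, 1, 1, 1, 1, 1, 1, 2, 2, 2, 2, 2, 2, 2, 2, 2, 2, 2, 2, 2, 2, 2, 2, 2, 2, 2, 2, 2, 2, 2, 2, 2

Justification: There are 35 irreducibles (= number of conjugacy classes). Their dimensions d_i satisfy sum d_i^2 = |G| = 110: 1 + 1 + 1 + 1 + 1 + 1 + 1 + 1 + 1 + 1 + 4 + 4 + 4 + 4 + 4 + 4 + 4 + 4 + 4 + 4 + 4 + 4 + 4 + 4 + 4 + 4 + 4 + 4 + 4 + 4 + 4 + 4 + 4 + 4 + 4 = 110. (For the product with Z/5Z: each of the 5 1-dim characters of Z/5Z tensors with each irrep of D_11, giving 5 copies of each D_11-dimension.)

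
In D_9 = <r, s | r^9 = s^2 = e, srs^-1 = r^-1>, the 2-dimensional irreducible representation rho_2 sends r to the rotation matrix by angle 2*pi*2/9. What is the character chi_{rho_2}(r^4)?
chi_{rho_2}(r^4) = 2*cos(2*pi*2*4/9) = 2*cos(2*pi/9)

Justification: rho_2(r^4) is rotation by angle 2*pi*2*4/9, whose trace is 2*cos(2*pi*2*4/9) = 2*cos(2*pi/9).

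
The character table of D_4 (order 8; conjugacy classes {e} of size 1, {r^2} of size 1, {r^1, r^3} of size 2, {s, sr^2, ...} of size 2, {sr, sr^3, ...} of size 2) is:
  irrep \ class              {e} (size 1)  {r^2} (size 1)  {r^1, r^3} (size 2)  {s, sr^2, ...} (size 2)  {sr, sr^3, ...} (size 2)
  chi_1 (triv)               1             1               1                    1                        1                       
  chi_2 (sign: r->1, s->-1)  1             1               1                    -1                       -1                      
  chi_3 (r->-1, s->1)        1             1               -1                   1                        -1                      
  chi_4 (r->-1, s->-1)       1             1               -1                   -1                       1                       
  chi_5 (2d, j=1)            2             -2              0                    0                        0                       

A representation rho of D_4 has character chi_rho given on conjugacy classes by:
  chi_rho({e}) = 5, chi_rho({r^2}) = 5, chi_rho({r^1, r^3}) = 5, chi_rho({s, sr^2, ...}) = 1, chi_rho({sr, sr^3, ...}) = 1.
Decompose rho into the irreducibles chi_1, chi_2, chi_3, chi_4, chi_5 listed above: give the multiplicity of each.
Multiplicities: chi_1: 3, chi_2: 2, chi_3: 0, chi_4: 0, chi_5: 0.

Why: Use <chi_rho, chi> = (1/|G|) sum_C |C| * chi_rho(C) * conj(chi(C)) with |G| = 8 for each irreducible chi in the table:
  <chi_rho, chi_1> = (1/8)[1*(5)*conj(1) + 1*(5)*conj(1) + 2*(5)*conj(1) + 2*(1)*conj(1) + 2*(1)*conj(1)]
      = (1/8)[(5) + (5) + (10) + (2) + (2)] = 24/8 = 3
  <chi_rho, chi_2> = (1/8)[1*(5)*conj(1) + 1*(5)*conj(1) + 2*(5)*conj(1) + 2*(1)*conj(-1) + 2*(1)*conj(-1)]
      = (1/8)[(5) + (5) + (10) + (-2) + (-2)] = 16/8 = 2
  <chi_rho, chi_3> = (1/8)[1*(5)*conj(1) + 1*(5)*conj(1) + 2*(5)*conj(-1) + 2*(1)*conj(1) + 2*(1)*conj(-1)]
      = (1/8)[(5) + (5) + (-10) + (2) + (-2)] = 0/8 = 0
  <chi_rho, chi_4> = (1/8)[1*(5)*conj(1) + 1*(5)*conj(1) + 2*(5)*conj(-1) + 2*(1)*conj(-1) + 2*(1)*conj(1)]
      = (1/8)[(5) + (5) + (-10) + (-2) + (2)] = 0/8 = 0
  <chi_rho, chi_5> = (1/8)[1*(5)*conj(2) + 1*(5)*conj(-2) + 2*(5)*conj(0) + 2*(1)*conj(0) + 2*(1)*conj(0)]
      = (1/8)[(10) + (-10) + (0) + (0) + (0)] = 0/8 = 0
Dimension check: dim(rho) = sum (mult * dim) = 3*1 + 2*1 + 0*1 + 0*1 + 0*2 = 5 = chi_rho(e) = 5.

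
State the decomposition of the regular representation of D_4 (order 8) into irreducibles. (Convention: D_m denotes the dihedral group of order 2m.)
Each irreducible V_i of dimension d_i appears with multiplicity d_i, i.e. rho_reg = (direct sum over all irreducibles V_i) d_i V_i. The irreducible dimensions for D_4 are 1, 1, 1, 1, 2: 4 irreducibles of dimension 1, each with multiplicity 1; 1 irreducible of dimension 2, with multiplicity 2. Total dimension 4*1*1 + 1*2*2 = 8 = |G|.

Explanation: General theorem: in the regular representation of a finite group G, each irreducible appears with multiplicity equal to its dimension. Check: dim(rho_reg) = sum d_i^2 = 1 + 1 + 1 + 1 + 4 = 8 = |G|.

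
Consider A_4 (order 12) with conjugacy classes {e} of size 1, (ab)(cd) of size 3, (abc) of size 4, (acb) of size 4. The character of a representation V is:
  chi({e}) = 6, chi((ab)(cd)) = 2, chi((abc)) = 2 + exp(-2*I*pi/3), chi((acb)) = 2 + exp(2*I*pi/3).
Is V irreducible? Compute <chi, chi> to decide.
Not irreducible (reducible): <chi, chi> = 6 > 1.

Derivation: <chi, chi> = (1/|G|) sum_C |C| * |chi(C)|^2 = (1/12)[1*|6|^2 + 3*|2|^2 + 4*|2 + exp(-2*I*pi/3)|^2 + 4*|2 + exp(2*I*pi/3)|^2]
  = (1/12)[(36) + (12) + (12) + (12)] = 72/12 = 6.
(Exp terms are combined using exp(i*s)*conj(exp(i*t)) = exp(i*(s-t)), and sums of them are collapsed using the identity that for every m > 1 the m distinct m-th roots of unity sum to 0, e.g. 1 + exp(2*I*pi/3) + exp(-2*I*pi/3) = 0.)
A character is irreducible iff <chi, chi> = 1, so this representation is reducible.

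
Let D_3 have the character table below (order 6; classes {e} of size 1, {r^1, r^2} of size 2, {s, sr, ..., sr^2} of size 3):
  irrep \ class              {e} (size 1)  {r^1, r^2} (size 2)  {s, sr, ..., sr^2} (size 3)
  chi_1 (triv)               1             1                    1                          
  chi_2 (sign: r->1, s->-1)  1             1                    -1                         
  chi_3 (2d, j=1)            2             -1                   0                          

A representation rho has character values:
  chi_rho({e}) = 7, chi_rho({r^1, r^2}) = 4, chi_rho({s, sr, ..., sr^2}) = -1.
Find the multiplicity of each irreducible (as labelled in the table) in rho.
Multiplicities: chi_1: 2, chi_2: 3, chi_3: 1.

Use <chi_rho, chi> = (1/|G|) sum_C |C| * chi_rho(C) * conj(chi(C)) with |G| = 6 for each irreducible chi in the table:
  <chi_rho, chi_1> = (1/6)[1*(7)*conj(1) + 2*(4)*conj(1) + 3*(-1)*conj(1)]
      = (1/6)[(7) + (8) + (-3)] = 12/6 = 2
  <chi_rho, chi_2> = (1/6)[1*(7)*conj(1) + 2*(4)*conj(1) + 3*(-1)*conj(-1)]
      = (1/6)[(7) + (8) + (3)] = 18/6 = 3
  <chi_rho, chi_3> = (1/6)[1*(7)*conj(2) + 2*(4)*conj(-1) + 3*(-1)*conj(0)]
      = (1/6)[(14) + (-8) + (0)] = 6/6 = 1
Dimension check: dim(rho) = sum (mult * dim) = 2*1 + 3*1 + 1*2 = 7 = chi_rho(e) = 7.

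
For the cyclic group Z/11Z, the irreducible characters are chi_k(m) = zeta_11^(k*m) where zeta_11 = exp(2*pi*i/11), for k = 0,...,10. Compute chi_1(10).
chi_1(10) = zeta_11^10 = exp(-2*I*pi/11)

Derivation: chi_1(10) = zeta_11^(1*10) = zeta_11^10. Since zeta_11^11 = 1, this equals zeta_11^10 = exp(2*pi*i*10/11) = exp(-2*I*pi/11).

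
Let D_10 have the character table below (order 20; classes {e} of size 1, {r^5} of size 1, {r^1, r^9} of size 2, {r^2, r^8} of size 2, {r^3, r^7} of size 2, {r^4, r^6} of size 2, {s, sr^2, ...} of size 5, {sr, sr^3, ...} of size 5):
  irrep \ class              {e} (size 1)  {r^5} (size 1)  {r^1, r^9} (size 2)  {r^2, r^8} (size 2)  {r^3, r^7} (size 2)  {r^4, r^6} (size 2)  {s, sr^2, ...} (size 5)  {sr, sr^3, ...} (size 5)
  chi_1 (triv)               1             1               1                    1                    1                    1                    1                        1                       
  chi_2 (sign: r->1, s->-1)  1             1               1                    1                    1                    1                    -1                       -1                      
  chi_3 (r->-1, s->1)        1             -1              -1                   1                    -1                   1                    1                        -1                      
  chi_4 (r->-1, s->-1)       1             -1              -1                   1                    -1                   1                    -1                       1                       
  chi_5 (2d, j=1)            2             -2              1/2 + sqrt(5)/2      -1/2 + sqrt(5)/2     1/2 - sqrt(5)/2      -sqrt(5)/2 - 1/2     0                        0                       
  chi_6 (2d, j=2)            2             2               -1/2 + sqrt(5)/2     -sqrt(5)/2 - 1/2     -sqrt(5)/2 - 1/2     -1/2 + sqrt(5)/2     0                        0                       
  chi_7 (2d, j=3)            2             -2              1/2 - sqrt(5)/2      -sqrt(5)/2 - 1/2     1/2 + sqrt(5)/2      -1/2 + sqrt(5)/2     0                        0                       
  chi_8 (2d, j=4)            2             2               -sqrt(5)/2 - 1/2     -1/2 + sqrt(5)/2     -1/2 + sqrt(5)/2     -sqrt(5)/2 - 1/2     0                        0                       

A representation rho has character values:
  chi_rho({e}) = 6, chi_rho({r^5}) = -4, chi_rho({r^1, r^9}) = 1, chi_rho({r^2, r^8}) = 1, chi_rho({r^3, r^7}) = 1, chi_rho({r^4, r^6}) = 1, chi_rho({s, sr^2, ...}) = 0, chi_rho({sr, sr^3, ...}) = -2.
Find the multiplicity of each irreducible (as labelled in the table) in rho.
Multiplicities: chi_1: 0, chi_2: 1, chi_3: 1, chi_4: 0, chi_5: 1, chi_6: 0, chi_7: 1, chi_8: 0.

Argument: Use <chi_rho, chi> = (1/|G|) sum_C |C| * chi_rho(C) * conj(chi(C)) with |G| = 20 for each irreducible chi in the table:
  <chi_rho, chi_1> = (1/20)[1*(6)*conj(1) + 1*(-4)*conj(1) + 2*(1)*conj(1) + 2*(1)*conj(1) + 2*(1)*conj(1) + 2*(1)*conj(1) + 5*(0)*conj(1) + 5*(-2)*conj(1)]
      = (1/20)[(6) + (-4) + (2) + (2) + (2) + (2) + (0) + (-10)] = 0/20 = 0
  <chi_rho, chi_2> = (1/20)[1*(6)*conj(1) + 1*(-4)*conj(1) + 2*(1)*conj(1) + 2*(1)*conj(1) + 2*(1)*conj(1) + 2*(1)*conj(1) + 5*(0)*conj(-1) + 5*(-2)*conj(-1)]
      = (1/20)[(6) + (-4) + (2) + (2) + (2) + (2) + (0) + (10)] = 20/20 = 1
  <chi_rho, chi_3> = (1/20)[1*(6)*conj(1) + 1*(-4)*conj(-1) + 2*(1)*conj(-1) + 2*(1)*conj(1) + 2*(1)*conj(-1) + 2*(1)*conj(1) + 5*(0)*conj(1) + 5*(-2)*conj(-1)]
      = (1/20)[(6) + (4) + (-2) + (2) + (-2) + (2) + (0) + (10)] = 20/20 = 1
  <chi_rho, chi_4> = (1/20)[1*(6)*conj(1) + 1*(-4)*conj(-1) + 2*(1)*conj(-1) + 2*(1)*conj(1) + 2*(1)*conj(-1) + 2*(1)*conj(1) + 5*(0)*conj(-1) + 5*(-2)*conj(1)]
      = (1/20)[(6) + (4) + (-2) + (2) + (-2) + (2) + (0) + (-10)] = 0/20 = 0
  <chi_rho, chi_5> = (1/20)[1*(6)*conj(2) + 1*(-4)*conj(-2) + 2*(1)*conj(1/2 + sqrt(5)/2) + 2*(1)*conj(-1/2 + sqrt(5)/2) + 2*(1)*conj(1/2 - sqrt(5)/2) + 2*(1)*conj(-sqrt(5)/2 - 1/2) + 5*(0)*conj(0) + 5*(-2)*conj(0)]
      = (1/20)[(12) + (8) + (1 + sqrt(5)) + (-1 + sqrt(5)) + (1 - sqrt(5)) + (-sqrt(5) - 1) + (0) + (0)] = 20/20 = 1
  <chi_rho, chi_6> = (1/20)[1*(6)*conj(2) + 1*(-4)*conj(2) + 2*(1)*conj(-1/2 + sqrt(5)/2) + 2*(1)*conj(-sqrt(5)/2 - 1/2) + 2*(1)*conj(-sqrt(5)/2 - 1/2) + 2*(1)*conj(-1/2 + sqrt(5)/2) + 5*(0)*conj(0) + 5*(-2)*conj(0)]
      = (1/20)[(12) + (-8) + (-1 + sqrt(5)) + (-sqrt(5) - 1) + (-sqrt(5) - 1) + (-1 + sqrt(5)) + (0) + (0)] = 0/20 = 0
  <chi_rho, chi_7> = (1/20)[1*(6)*conj(2) + 1*(-4)*conj(-2) + 2*(1)*conj(1/2 - sqrt(5)/2) + 2*(1)*conj(-sqrt(5)/2 - 1/2) + 2*(1)*conj(1/2 + sqrt(5)/2) + 2*(1)*conj(-1/2 + sqrt(5)/2) + 5*(0)*conj(0) + 5*(-2)*conj(0)]
      = (1/20)[(12) + (8) + (1 - sqrt(5)) + (-sqrt(5) - 1) + (1 + sqrt(5)) + (-1 + sqrt(5)) + (0) + (0)] = 20/20 = 1
  <chi_rho, chi_8> = (1/20)[1*(6)*conj(2) + 1*(-4)*conj(2) + 2*(1)*conj(-sqrt(5)/2 - 1/2) + 2*(1)*conj(-1/2 + sqrt(5)/2) + 2*(1)*conj(-1/2 + sqrt(5)/2) + 2*(1)*conj(-sqrt(5)/2 - 1/2) + 5*(0)*conj(0) + 5*(-2)*conj(0)]
      = (1/20)[(12) + (-8) + (-sqrt(5) - 1) + (-1 + sqrt(5)) + (-1 + sqrt(5)) + (-sqrt(5) - 1) + (0) + (0)] = 0/20 = 0
Dimension check: dim(rho) = sum (mult * dim) = 0*1 + 1*1 + 1*1 + 0*1 + 1*2 + 0*2 + 1*2 + 0*2 = 6 = chi_rho(e) = 6.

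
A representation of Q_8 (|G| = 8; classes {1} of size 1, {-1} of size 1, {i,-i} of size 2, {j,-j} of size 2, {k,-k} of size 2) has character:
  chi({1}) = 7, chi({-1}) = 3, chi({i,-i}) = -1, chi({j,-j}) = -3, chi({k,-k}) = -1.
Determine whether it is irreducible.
Not irreducible (reducible): <chi, chi> = 10 > 1.

Justification: <chi, chi> = (1/|G|) sum_C |C| * |chi(C)|^2 = (1/8)[1*|7|^2 + 1*|3|^2 + 2*|-1|^2 + 2*|-3|^2 + 2*|-1|^2]
  = (1/8)[(49) + (9) + (2) + (18) + (2)] = 80/8 = 10.
A character is irreducible iff <chi, chi> = 1, so this representation is reducible.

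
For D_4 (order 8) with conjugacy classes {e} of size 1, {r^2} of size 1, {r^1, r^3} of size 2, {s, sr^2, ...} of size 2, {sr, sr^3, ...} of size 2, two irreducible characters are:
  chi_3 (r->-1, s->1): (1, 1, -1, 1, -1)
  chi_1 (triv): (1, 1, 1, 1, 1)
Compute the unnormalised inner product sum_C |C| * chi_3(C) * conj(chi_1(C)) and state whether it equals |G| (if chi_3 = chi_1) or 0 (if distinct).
Sum = 0; so <chi_3, chi_1> = 0 (distinct irreducibles are orthogonal).

Why: Compute term by term over conjugacy classes (|C| * chi_3(C) * conj(chi_1(C))):
  1*(1)*conj(1) + 1*(1)*conj(1) + 2*(-1)*conj(1) + 2*(1)*conj(1) + 2*(-1)*conj(1)
  = (1) + (1) + (-2) + (2) + (-2)
  = 0.
Dividing by |G| = 8 gives 0/8 = 0, matching the row-orthogonality relation <chi_3, chi_1> = [chi_3 = chi_1].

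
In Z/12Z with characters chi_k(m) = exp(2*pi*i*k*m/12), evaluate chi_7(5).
chi_7(5) = zeta_12^35 = exp(-I*pi/6)

Explanation: chi_7(5) = zeta_12^(7*5) = zeta_12^35. Since zeta_12^12 = 1, this equals zeta_12^11 = exp(2*pi*i*11/12) = exp(-I*pi/6).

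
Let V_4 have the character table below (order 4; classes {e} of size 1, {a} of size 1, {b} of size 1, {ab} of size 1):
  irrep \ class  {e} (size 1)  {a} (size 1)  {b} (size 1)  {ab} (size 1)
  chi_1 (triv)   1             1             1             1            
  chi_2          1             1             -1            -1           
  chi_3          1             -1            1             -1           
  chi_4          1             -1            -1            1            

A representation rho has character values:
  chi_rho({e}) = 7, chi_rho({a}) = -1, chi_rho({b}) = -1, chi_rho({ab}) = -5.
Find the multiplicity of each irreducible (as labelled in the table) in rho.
Multiplicities: chi_1: 0, chi_2: 3, chi_3: 3, chi_4: 1.

Solution. Use <chi_rho, chi> = (1/|G|) sum_C |C| * chi_rho(C) * conj(chi(C)) with |G| = 4 for each irreducible chi in the table:
  <chi_rho, chi_1> = (1/4)[1*(7)*conj(1) + 1*(-1)*conj(1) + 1*(-1)*conj(1) + 1*(-5)*conj(1)]
      = (1/4)[(7) + (-1) + (-1) + (-5)] = 0/4 = 0
  <chi_rho, chi_2> = (1/4)[1*(7)*conj(1) + 1*(-1)*conj(1) + 1*(-1)*conj(-1) + 1*(-5)*conj(-1)]
      = (1/4)[(7) + (-1) + (1) + (5)] = 12/4 = 3
  <chi_rho, chi_3> = (1/4)[1*(7)*conj(1) + 1*(-1)*conj(-1) + 1*(-1)*conj(1) + 1*(-5)*conj(-1)]
      = (1/4)[(7) + (1) + (-1) + (5)] = 12/4 = 3
  <chi_rho, chi_4> = (1/4)[1*(7)*conj(1) + 1*(-1)*conj(-1) + 1*(-1)*conj(-1) + 1*(-5)*conj(1)]
      = (1/4)[(7) + (1) + (1) + (-5)] = 4/4 = 1
Dimension check: dim(rho) = sum (mult * dim) = 0*1 + 3*1 + 3*1 + 1*1 = 7 = chi_rho(e) = 7.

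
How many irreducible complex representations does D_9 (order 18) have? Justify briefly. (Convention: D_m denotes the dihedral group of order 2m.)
6

Derivation: The number of irreducible complex representations of a finite group equals its number of conjugacy classes. D_9 has 6 conjugacy classes ((n+3)/2 for n odd), so D_9 (order 18) has exactly 6 irreducible complex representations.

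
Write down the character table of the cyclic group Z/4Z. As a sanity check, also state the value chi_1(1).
Character table of Z/4Z (irreps indexed chi_0,...,chi_3 with chi_k(m) = zeta_4^(k*m), zeta_4 = exp(2*pi*i/4)):
  irrep \ class  {0} (size 1)  {1} (size 1)  {2} (size 1)  {3} (size 1)
  chi_0          1             1             1             1           
  chi_1          1             I             -1            -I          
  chi_2          1             -1            1             -1          
  chi_3          1             -I            -1            I           

Spot check: chi_1(1) = zeta_4^(1*1) = zeta_4^1 = I.

Working: Z/4Z is abelian, so all 4 irreducible complex representations are 1-dimensional. They are given by chi_k(m) = zeta_4^(k*m) for k = 0,...,3. Row orthogonality: sum_m chi_k(m) conj(chi_l(m)) = 4 * [k = l].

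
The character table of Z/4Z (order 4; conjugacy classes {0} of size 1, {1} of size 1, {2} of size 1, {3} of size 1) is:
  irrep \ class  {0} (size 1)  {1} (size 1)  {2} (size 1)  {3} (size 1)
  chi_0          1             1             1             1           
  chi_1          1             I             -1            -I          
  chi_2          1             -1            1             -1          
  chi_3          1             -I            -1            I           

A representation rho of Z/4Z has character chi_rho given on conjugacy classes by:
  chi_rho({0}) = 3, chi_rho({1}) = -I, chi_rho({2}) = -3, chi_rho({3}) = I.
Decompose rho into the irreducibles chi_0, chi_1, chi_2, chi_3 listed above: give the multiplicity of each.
Multiplicities: chi_0: 0, chi_1: 1, chi_2: 0, chi_3: 2.

Details: Use <chi_rho, chi> = (1/|G|) sum_C |C| * chi_rho(C) * conj(chi(C)) with |G| = 4 for each irreducible chi in the table:
  <chi_rho, chi_0> = (1/4)[1*(3)*conj(1) + 1*(-I)*conj(1) + 1*(-3)*conj(1) + 1*(I)*conj(1)]
      = (1/4)[(3) + (-I) + (-3) + (I)] = 0/4 = 0
  <chi_rho, chi_1> = (1/4)[1*(3)*conj(1) + 1*(-I)*conj(I) + 1*(-3)*conj(-1) + 1*(I)*conj(-I)]
      = (1/4)[(3) + (-1) + (3) + (-1)] = 4/4 = 1
  <chi_rho, chi_2> = (1/4)[1*(3)*conj(1) + 1*(-I)*conj(-1) + 1*(-3)*conj(1) + 1*(I)*conj(-1)]
      = (1/4)[(3) + (I) + (-3) + (-I)] = 0/4 = 0
  <chi_rho, chi_3> = (1/4)[1*(3)*conj(1) + 1*(-I)*conj(-I) + 1*(-3)*conj(-1) + 1*(I)*conj(I)]
      = (1/4)[(3) + (1) + (3) + (1)] = 8/4 = 2
(Exp terms are combined using exp(i*s)*conj(exp(i*t)) = exp(i*(s-t)), and sums of them are collapsed using the identity that for every m > 1 the m distinct m-th roots of unity sum to 0, e.g. 1 + exp(2*I*pi/3) + exp(-2*I*pi/3) = 0.)
Dimension check: dim(rho) = sum (mult * dim) = 0*1 + 1*1 + 0*1 + 2*1 = 3 = chi_rho(e) = 3.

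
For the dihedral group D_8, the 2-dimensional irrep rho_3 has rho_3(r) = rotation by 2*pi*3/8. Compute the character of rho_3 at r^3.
chi_{rho_3}(r^3) = 2*cos(2*pi*3*3/8) = sqrt(2)

Proof sketch: rho_3(r^3) is rotation by angle 2*pi*3*3/8, whose trace is 2*cos(2*pi*3*3/8) = sqrt(2).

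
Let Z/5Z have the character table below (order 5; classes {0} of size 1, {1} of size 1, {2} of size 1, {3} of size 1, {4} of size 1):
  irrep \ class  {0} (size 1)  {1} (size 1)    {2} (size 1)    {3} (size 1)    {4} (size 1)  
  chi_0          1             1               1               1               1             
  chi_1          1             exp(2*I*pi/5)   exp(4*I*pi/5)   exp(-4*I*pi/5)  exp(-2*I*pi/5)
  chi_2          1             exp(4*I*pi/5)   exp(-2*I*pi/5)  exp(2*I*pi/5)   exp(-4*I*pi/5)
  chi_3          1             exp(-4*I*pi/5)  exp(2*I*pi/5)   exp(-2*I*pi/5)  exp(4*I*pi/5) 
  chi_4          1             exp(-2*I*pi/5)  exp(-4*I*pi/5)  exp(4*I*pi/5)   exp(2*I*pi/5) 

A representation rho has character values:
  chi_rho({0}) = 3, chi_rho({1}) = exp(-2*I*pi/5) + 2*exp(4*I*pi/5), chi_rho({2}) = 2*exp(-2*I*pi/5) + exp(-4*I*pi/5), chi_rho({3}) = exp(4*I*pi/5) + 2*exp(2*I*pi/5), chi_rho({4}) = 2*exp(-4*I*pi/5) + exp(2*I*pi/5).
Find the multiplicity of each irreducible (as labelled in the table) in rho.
Multiplicities: chi_0: 0, chi_1: 0, chi_2: 2, chi_3: 0, chi_4: 1.

Working: Use <chi_rho, chi> = (1/|G|) sum_C |C| * chi_rho(C) * conj(chi(C)) with |G| = 5 for each irreducible chi in the table:
  <chi_rho, chi_0> = (1/5)[1*(3)*conj(1) + 1*(exp(-2*I*pi/5) + 2*exp(4*I*pi/5))*conj(1) + 1*(2*exp(-2*I*pi/5) + exp(-4*I*pi/5))*conj(1) + 1*(exp(4*I*pi/5) + 2*exp(2*I*pi/5))*conj(1) + 1*(2*exp(-4*I*pi/5) + exp(2*I*pi/5))*conj(1)]
      = (1/5)[(3) + (exp(-2*I*pi/5) + 2*exp(4*I*pi/5)) + (2*exp(-2*I*pi/5) + exp(-4*I*pi/5)) + (exp(4*I*pi/5) + 2*exp(2*I*pi/5)) + (2*exp(-4*I*pi/5) + exp(2*I*pi/5))] = 0/5 = 0
  <chi_rho, chi_1> = (1/5)[1*(3)*conj(1) + 1*(exp(-2*I*pi/5) + 2*exp(4*I*pi/5))*conj(exp(2*I*pi/5)) + 1*(2*exp(-2*I*pi/5) + exp(-4*I*pi/5))*conj(exp(4*I*pi/5)) + 1*(exp(4*I*pi/5) + 2*exp(2*I*pi/5))*conj(exp(-4*I*pi/5)) + 1*(2*exp(-4*I*pi/5) + exp(2*I*pi/5))*conj(exp(-2*I*pi/5))]
      = (1/5)[(3) + (exp(-4*I*pi/5) + 2*exp(2*I*pi/5)) + (exp(2*I*pi/5) + 2*exp(4*I*pi/5)) + (2*exp(-4*I*pi/5) + exp(-2*I*pi/5)) + (2*exp(-2*I*pi/5) + exp(4*I*pi/5))] = 0/5 = 0
  <chi_rho, chi_2> = (1/5)[1*(3)*conj(1) + 1*(exp(-2*I*pi/5) + 2*exp(4*I*pi/5))*conj(exp(4*I*pi/5)) + 1*(2*exp(-2*I*pi/5) + exp(-4*I*pi/5))*conj(exp(-2*I*pi/5)) + 1*(exp(4*I*pi/5) + 2*exp(2*I*pi/5))*conj(exp(2*I*pi/5)) + 1*(2*exp(-4*I*pi/5) + exp(2*I*pi/5))*conj(exp(-4*I*pi/5))]
      = (1/5)[(3) + (2 + exp(4*I*pi/5)) + (2 + exp(-2*I*pi/5)) + (2 + exp(2*I*pi/5)) + (2 + exp(-4*I*pi/5))] = 10/5 = 2
  <chi_rho, chi_3> = (1/5)[1*(3)*conj(1) + 1*(exp(-2*I*pi/5) + 2*exp(4*I*pi/5))*conj(exp(-4*I*pi/5)) + 1*(2*exp(-2*I*pi/5) + exp(-4*I*pi/5))*conj(exp(2*I*pi/5)) + 1*(exp(4*I*pi/5) + 2*exp(2*I*pi/5))*conj(exp(-2*I*pi/5)) + 1*(2*exp(-4*I*pi/5) + exp(2*I*pi/5))*conj(exp(4*I*pi/5))]
      = (1/5)[(3) + (2*exp(-2*I*pi/5) + exp(2*I*pi/5)) + (2*exp(-4*I*pi/5) + exp(4*I*pi/5)) + (exp(-4*I*pi/5) + 2*exp(4*I*pi/5)) + (exp(-2*I*pi/5) + 2*exp(2*I*pi/5))] = 0/5 = 0
  <chi_rho, chi_4> = (1/5)[1*(3)*conj(1) + 1*(exp(-2*I*pi/5) + 2*exp(4*I*pi/5))*conj(exp(-2*I*pi/5)) + 1*(2*exp(-2*I*pi/5) + exp(-4*I*pi/5))*conj(exp(-4*I*pi/5)) + 1*(exp(4*I*pi/5) + 2*exp(2*I*pi/5))*conj(exp(4*I*pi/5)) + 1*(2*exp(-4*I*pi/5) + exp(2*I*pi/5))*conj(exp(2*I*pi/5))]
      = (1/5)[(3) + (1 + 2*exp(-4*I*pi/5)) + (1 + 2*exp(2*I*pi/5)) + (1 + 2*exp(-2*I*pi/5)) + (1 + 2*exp(4*I*pi/5))] = 5/5 = 1
(Exp terms are combined using exp(i*s)*conj(exp(i*t)) = exp(i*(s-t)), and sums of them are collapsed using the identity that for every m > 1 the m distinct m-th roots of unity sum to 0, e.g. 1 + exp(2*I*pi/3) + exp(-2*I*pi/3) = 0.)
Dimension check: dim(rho) = sum (mult * dim) = 0*1 + 0*1 + 2*1 + 0*1 + 1*1 = 3 = chi_rho(e) = 3.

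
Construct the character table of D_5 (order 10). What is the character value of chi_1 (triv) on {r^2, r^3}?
Conjugacy classes: {e} of size 1, {r^1, r^4} of size 2, {r^2, r^3} of size 2, {s, sr, ..., sr^4} of size 5.
Character table:
  irrep \ class              {e} (size 1)  {r^1, r^4} (size 2)  {r^2, r^3} (size 2)  {s, sr, ..., sr^4} (size 5)
  chi_1 (triv)               1             1                    1                    1                          
  chi_2 (sign: r->1, s->-1)  1             1                    1                    -1                         
  chi_3 (2d, j=1)            2             -1/2 + sqrt(5)/2     -sqrt(5)/2 - 1/2     0                          
  chi_4 (2d, j=2)            2             -sqrt(5)/2 - 1/2     -1/2 + sqrt(5)/2     0                          

Spot check: chi_1 (triv) on {r^2, r^3} = 1.

Reasoning: D_5 has order 2*5 = 10 with 4 conjugacy classes, hence 4 irreducibles. Sum of squared dims 1 + 1 + 4 + 4 = 10 = |G|. Linear characters come from the abelianisation; the 2-dimensional irreps have character r^k -> 2*cos(2*pi*j*k/5), reflections -> 0.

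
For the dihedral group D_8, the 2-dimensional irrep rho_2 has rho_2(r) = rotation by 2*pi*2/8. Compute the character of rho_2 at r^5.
chi_{rho_2}(r^5) = 2*cos(2*pi*2*5/8) = 0

Why: rho_2(r^5) is rotation by angle 2*pi*2*5/8, whose trace is 2*cos(2*pi*2*5/8) = 0.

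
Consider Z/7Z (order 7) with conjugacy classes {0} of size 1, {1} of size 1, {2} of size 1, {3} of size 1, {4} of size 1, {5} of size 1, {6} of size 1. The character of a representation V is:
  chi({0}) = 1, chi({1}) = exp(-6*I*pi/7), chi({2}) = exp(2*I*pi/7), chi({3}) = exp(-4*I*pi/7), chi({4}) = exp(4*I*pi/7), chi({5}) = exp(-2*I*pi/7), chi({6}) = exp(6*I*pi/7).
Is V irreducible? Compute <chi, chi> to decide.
Irreducible: <chi, chi> = 1.

Why: <chi, chi> = (1/|G|) sum_C |C| * |chi(C)|^2 = (1/7)[1*|1|^2 + 1*|exp(-6*I*pi/7)|^2 + 1*|exp(2*I*pi/7)|^2 + 1*|exp(-4*I*pi/7)|^2 + 1*|exp(4*I*pi/7)|^2 + 1*|exp(-2*I*pi/7)|^2 + 1*|exp(6*I*pi/7)|^2]
  = (1/7)[(1) + (1) + (1) + (1) + (1) + (1) + (1)] = 7/7 = 1.
(Exp terms are combined using exp(i*s)*conj(exp(i*t)) = exp(i*(s-t)), and sums of them are collapsed using the identity that for every m > 1 the m distinct m-th roots of unity sum to 0, e.g. 1 + exp(2*I*pi/3) + exp(-2*I*pi/3) = 0.)
A character is irreducible iff <chi, chi> = 1, so this representation is irreducible.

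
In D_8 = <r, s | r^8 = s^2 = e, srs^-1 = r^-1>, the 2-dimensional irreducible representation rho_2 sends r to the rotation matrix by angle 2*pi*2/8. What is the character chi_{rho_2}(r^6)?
chi_{rho_2}(r^6) = 2*cos(2*pi*2*6/8) = -2

Reasoning: rho_2(r^6) is rotation by angle 2*pi*2*6/8, whose trace is 2*cos(2*pi*2*6/8) = -2.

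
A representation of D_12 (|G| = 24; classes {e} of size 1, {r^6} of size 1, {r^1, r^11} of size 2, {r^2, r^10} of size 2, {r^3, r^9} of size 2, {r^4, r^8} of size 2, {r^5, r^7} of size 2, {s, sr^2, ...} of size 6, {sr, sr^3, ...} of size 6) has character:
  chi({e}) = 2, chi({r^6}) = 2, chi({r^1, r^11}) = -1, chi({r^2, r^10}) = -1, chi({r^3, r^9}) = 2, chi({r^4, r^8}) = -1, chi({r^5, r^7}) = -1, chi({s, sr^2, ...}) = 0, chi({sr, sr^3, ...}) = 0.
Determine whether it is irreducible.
Irreducible: <chi, chi> = 1.

Justification: <chi, chi> = (1/|G|) sum_C |C| * |chi(C)|^2 = (1/24)[1*|2|^2 + 1*|2|^2 + 2*|-1|^2 + 2*|-1|^2 + 2*|2|^2 + 2*|-1|^2 + 2*|-1|^2 + 6*|0|^2 + 6*|0|^2]
  = (1/24)[(4) + (4) + (2) + (2) + (8) + (2) + (2) + (0) + (0)] = 24/24 = 1.
A character is irreducible iff <chi, chi> = 1, so this representation is irreducible.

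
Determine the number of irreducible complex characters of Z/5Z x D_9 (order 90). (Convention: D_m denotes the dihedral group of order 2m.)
30

The number of irreducible complex representations of a finite group equals its number of conjugacy classes. For a direct product, #classes(G x H) = #classes(G) * #classes(H). Z/5Z has 5 classes (abelian), D_9 has 6 classes, so 5 * 6 = 30, so Z/5Z x D_9 (order 90) has exactly 30 irreducible complex representations.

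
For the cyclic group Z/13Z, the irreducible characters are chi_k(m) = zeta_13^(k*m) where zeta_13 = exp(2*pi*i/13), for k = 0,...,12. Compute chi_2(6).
chi_2(6) = zeta_13^12 = exp(-2*I*pi/13)

Justification: chi_2(6) = zeta_13^(2*6) = zeta_13^12. Since zeta_13^13 = 1, this equals zeta_13^12 = exp(2*pi*i*12/13) = exp(-2*I*pi/13).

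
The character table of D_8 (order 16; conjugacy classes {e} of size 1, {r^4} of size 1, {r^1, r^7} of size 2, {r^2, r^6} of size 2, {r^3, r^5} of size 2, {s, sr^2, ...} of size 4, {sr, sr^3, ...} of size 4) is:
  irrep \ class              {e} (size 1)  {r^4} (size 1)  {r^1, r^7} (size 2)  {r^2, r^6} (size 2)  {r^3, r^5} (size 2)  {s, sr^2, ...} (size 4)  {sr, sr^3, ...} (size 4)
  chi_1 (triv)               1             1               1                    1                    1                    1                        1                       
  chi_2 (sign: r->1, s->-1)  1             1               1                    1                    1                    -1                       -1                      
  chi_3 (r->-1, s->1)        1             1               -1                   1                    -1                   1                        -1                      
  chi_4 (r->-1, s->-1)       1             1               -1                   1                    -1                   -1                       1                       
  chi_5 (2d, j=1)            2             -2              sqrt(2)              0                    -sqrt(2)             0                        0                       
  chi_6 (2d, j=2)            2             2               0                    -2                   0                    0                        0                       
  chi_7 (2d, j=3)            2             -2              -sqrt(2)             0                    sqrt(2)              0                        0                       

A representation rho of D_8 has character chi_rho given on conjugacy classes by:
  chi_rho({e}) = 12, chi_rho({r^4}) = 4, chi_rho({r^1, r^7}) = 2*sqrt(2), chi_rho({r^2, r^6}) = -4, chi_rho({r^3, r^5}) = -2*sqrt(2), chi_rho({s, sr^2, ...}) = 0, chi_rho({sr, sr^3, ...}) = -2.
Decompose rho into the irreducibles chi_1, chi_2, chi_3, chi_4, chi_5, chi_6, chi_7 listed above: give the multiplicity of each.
Multiplicities: chi_1: 0, chi_2: 1, chi_3: 1, chi_4: 0, chi_5: 2, chi_6: 3, chi_7: 0.

Use <chi_rho, chi> = (1/|G|) sum_C |C| * chi_rho(C) * conj(chi(C)) with |G| = 16 for each irreducible chi in the table:
  <chi_rho, chi_1> = (1/16)[1*(12)*conj(1) + 1*(4)*conj(1) + 2*(2*sqrt(2))*conj(1) + 2*(-4)*conj(1) + 2*(-2*sqrt(2))*conj(1) + 4*(0)*conj(1) + 4*(-2)*conj(1)]
      = (1/16)[(12) + (4) + (4*sqrt(2)) + (-8) + (-4*sqrt(2)) + (0) + (-8)] = 0/16 = 0
  <chi_rho, chi_2> = (1/16)[1*(12)*conj(1) + 1*(4)*conj(1) + 2*(2*sqrt(2))*conj(1) + 2*(-4)*conj(1) + 2*(-2*sqrt(2))*conj(1) + 4*(0)*conj(-1) + 4*(-2)*conj(-1)]
      = (1/16)[(12) + (4) + (4*sqrt(2)) + (-8) + (-4*sqrt(2)) + (0) + (8)] = 16/16 = 1
  <chi_rho, chi_3> = (1/16)[1*(12)*conj(1) + 1*(4)*conj(1) + 2*(2*sqrt(2))*conj(-1) + 2*(-4)*conj(1) + 2*(-2*sqrt(2))*conj(-1) + 4*(0)*conj(1) + 4*(-2)*conj(-1)]
      = (1/16)[(12) + (4) + (-4*sqrt(2)) + (-8) + (4*sqrt(2)) + (0) + (8)] = 16/16 = 1
  <chi_rho, chi_4> = (1/16)[1*(12)*conj(1) + 1*(4)*conj(1) + 2*(2*sqrt(2))*conj(-1) + 2*(-4)*conj(1) + 2*(-2*sqrt(2))*conj(-1) + 4*(0)*conj(-1) + 4*(-2)*conj(1)]
      = (1/16)[(12) + (4) + (-4*sqrt(2)) + (-8) + (4*sqrt(2)) + (0) + (-8)] = 0/16 = 0
  <chi_rho, chi_5> = (1/16)[1*(12)*conj(2) + 1*(4)*conj(-2) + 2*(2*sqrt(2))*conj(sqrt(2)) + 2*(-4)*conj(0) + 2*(-2*sqrt(2))*conj(-sqrt(2)) + 4*(0)*conj(0) + 4*(-2)*conj(0)]
      = (1/16)[(24) + (-8) + (8) + (0) + (8) + (0) + (0)] = 32/16 = 2
  <chi_rho, chi_6> = (1/16)[1*(12)*conj(2) + 1*(4)*conj(2) + 2*(2*sqrt(2))*conj(0) + 2*(-4)*conj(-2) + 2*(-2*sqrt(2))*conj(0) + 4*(0)*conj(0) + 4*(-2)*conj(0)]
      = (1/16)[(24) + (8) + (0) + (16) + (0) + (0) + (0)] = 48/16 = 3
  <chi_rho, chi_7> = (1/16)[1*(12)*conj(2) + 1*(4)*conj(-2) + 2*(2*sqrt(2))*conj(-sqrt(2)) + 2*(-4)*conj(0) + 2*(-2*sqrt(2))*conj(sqrt(2)) + 4*(0)*conj(0) + 4*(-2)*conj(0)]
      = (1/16)[(24) + (-8) + (-8) + (0) + (-8) + (0) + (0)] = 0/16 = 0
Dimension check: dim(rho) = sum (mult * dim) = 0*1 + 1*1 + 1*1 + 0*1 + 2*2 + 3*2 + 0*2 = 12 = chi_rho(e) = 12.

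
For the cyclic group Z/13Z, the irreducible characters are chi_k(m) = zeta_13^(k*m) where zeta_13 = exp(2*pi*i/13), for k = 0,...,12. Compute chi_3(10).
chi_3(10) = zeta_13^30 = exp(8*I*pi/13)

Argument: chi_3(10) = zeta_13^(3*10) = zeta_13^30. Since zeta_13^13 = 1, this equals zeta_13^4 = exp(2*pi*i*4/13) = exp(8*I*pi/13).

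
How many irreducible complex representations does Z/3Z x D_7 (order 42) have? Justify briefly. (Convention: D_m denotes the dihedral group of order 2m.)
15

Derivation: The number of irreducible complex representations of a finite group equals its number of conjugacy classes. For a direct product, #classes(G x H) = #classes(G) * #classes(H). Z/3Z has 3 classes (abelian), D_7 has 5 classes, so 3 * 5 = 15, so Z/3Z x D_7 (order 42) has exactly 15 irreducible complex representations.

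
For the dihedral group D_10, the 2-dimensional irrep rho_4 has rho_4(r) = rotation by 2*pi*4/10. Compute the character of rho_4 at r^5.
chi_{rho_4}(r^5) = 2*cos(2*pi*4*5/10) = 2

Derivation: rho_4(r^5) is rotation by angle 2*pi*4*5/10, whose trace is 2*cos(2*pi*4*5/10) = 2.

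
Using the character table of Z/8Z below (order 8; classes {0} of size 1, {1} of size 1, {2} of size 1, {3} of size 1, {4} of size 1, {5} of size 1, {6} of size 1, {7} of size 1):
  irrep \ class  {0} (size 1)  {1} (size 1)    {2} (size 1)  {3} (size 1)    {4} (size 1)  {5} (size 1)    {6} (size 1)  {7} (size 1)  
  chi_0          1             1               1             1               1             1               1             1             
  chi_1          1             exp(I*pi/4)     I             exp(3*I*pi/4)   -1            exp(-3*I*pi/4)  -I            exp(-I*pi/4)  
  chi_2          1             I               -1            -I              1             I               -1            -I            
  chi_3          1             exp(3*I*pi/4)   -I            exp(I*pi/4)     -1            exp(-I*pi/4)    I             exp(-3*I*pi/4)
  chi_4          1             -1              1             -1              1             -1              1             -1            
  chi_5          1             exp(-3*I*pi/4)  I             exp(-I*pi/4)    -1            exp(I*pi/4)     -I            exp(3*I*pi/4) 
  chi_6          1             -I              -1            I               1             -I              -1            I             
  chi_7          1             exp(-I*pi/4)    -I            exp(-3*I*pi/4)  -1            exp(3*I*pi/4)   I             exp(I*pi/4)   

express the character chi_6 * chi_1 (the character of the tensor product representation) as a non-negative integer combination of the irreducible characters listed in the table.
chi_6 tensor chi_1 = chi_7 (all other irreducibles have multiplicity 0).

The character of a tensor product is the pointwise product (chi_6 * chi_1)(C) = chi_6(C) * chi_1(C):
  {0}: (1)*(1), {1}: (-I)*(exp(I*pi/4)), {2}: (-1)*(I), {3}: (I)*(exp(3*I*pi/4)), {4}: (1)*(-1), {5}: (-I)*(exp(-3*I*pi/4)), {6}: (-1)*(-I), {7}: (I)*(exp(-I*pi/4))
so (chi_6 * chi_1) takes values
  {0} -> 1, {1} -> -exp(3*I*pi/4), {2} -> -I, {3} -> exp(-3*I*pi/4), {4} -> -1, {5} -> -exp(-I*pi/4), {6} -> I, {7} -> exp(I*pi/4).
Now take the inner product of this character with each irreducible chi from the table, <chi_6*chi_1, chi> = (1/8) sum_C |C| (chi_6*chi_1)(C) conj(chi(C)):
  <chi_6*chi_1, chi_0> = (1/8)[1*(1)*conj(1) + 1*(-exp(3*I*pi/4))*conj(1) + 1*(-I)*conj(1) + 1*(exp(-3*I*pi/4))*conj(1) + 1*(-1)*conj(1) + 1*(-exp(-I*pi/4))*conj(1) + 1*(I)*conj(1) + 1*(exp(I*pi/4))*conj(1)]
      = (1/8)[(1) + (-exp(3*I*pi/4)) + (-I) + (exp(-3*I*pi/4)) + (-1) + (-exp(-I*pi/4)) + (I) + (exp(I*pi/4))] = 0/8 = 0
  <chi_6*chi_1, chi_1> = (1/8)[1*(1)*conj(1) + 1*(-exp(3*I*pi/4))*conj(exp(I*pi/4)) + 1*(-I)*conj(I) + 1*(exp(-3*I*pi/4))*conj(exp(3*I*pi/4)) + 1*(-1)*conj(-1) + 1*(-exp(-I*pi/4))*conj(exp(-3*I*pi/4)) + 1*(I)*conj(-I) + 1*(exp(I*pi/4))*conj(exp(-I*pi/4))]
      = (1/8)[(1) + (-I) + (-1) + (I) + (1) + (-I) + (-1) + (I)] = 0/8 = 0
  <chi_6*chi_1, chi_2> = (1/8)[1*(1)*conj(1) + 1*(-exp(3*I*pi/4))*conj(I) + 1*(-I)*conj(-1) + 1*(exp(-3*I*pi/4))*conj(-I) + 1*(-1)*conj(1) + 1*(-exp(-I*pi/4))*conj(I) + 1*(I)*conj(-1) + 1*(exp(I*pi/4))*conj(-I)]
      = (1/8)[(1) + (exp(-3*I*pi/4)) + (I) + (exp(-I*pi/4)) + (-1) + (exp(I*pi/4)) + (-I) + (exp(3*I*pi/4))] = 0/8 = 0
  <chi_6*chi_1, chi_3> = (1/8)[1*(1)*conj(1) + 1*(-exp(3*I*pi/4))*conj(exp(3*I*pi/4)) + 1*(-I)*conj(-I) + 1*(exp(-3*I*pi/4))*conj(exp(I*pi/4)) + 1*(-1)*conj(-1) + 1*(-exp(-I*pi/4))*conj(exp(-I*pi/4)) + 1*(I)*conj(I) + 1*(exp(I*pi/4))*conj(exp(-3*I*pi/4))]
      = (1/8)[(1) + (-1) + (1) + (-1) + (1) + (-1) + (1) + (-1)] = 0/8 = 0
  <chi_6*chi_1, chi_4> = (1/8)[1*(1)*conj(1) + 1*(-exp(3*I*pi/4))*conj(-1) + 1*(-I)*conj(1) + 1*(exp(-3*I*pi/4))*conj(-1) + 1*(-1)*conj(1) + 1*(-exp(-I*pi/4))*conj(-1) + 1*(I)*conj(1) + 1*(exp(I*pi/4))*conj(-1)]
      = (1/8)[(1) + (exp(3*I*pi/4)) + (-I) + (-exp(-3*I*pi/4)) + (-1) + (exp(-I*pi/4)) + (I) + (-exp(I*pi/4))] = 0/8 = 0
  <chi_6*chi_1, chi_5> = (1/8)[1*(1)*conj(1) + 1*(-exp(3*I*pi/4))*conj(exp(-3*I*pi/4)) + 1*(-I)*conj(I) + 1*(exp(-3*I*pi/4))*conj(exp(-I*pi/4)) + 1*(-1)*conj(-1) + 1*(-exp(-I*pi/4))*conj(exp(I*pi/4)) + 1*(I)*conj(-I) + 1*(exp(I*pi/4))*conj(exp(3*I*pi/4))]
      = (1/8)[(1) + (I) + (-1) + (-I) + (1) + (I) + (-1) + (-I)] = 0/8 = 0
  <chi_6*chi_1, chi_6> = (1/8)[1*(1)*conj(1) + 1*(-exp(3*I*pi/4))*conj(-I) + 1*(-I)*conj(-1) + 1*(exp(-3*I*pi/4))*conj(I) + 1*(-1)*conj(1) + 1*(-exp(-I*pi/4))*conj(-I) + 1*(I)*conj(-1) + 1*(exp(I*pi/4))*conj(I)]
      = (1/8)[(1) + (-exp(-3*I*pi/4)) + (I) + (-exp(-I*pi/4)) + (-1) + (-exp(I*pi/4)) + (-I) + (-exp(3*I*pi/4))] = 0/8 = 0
  <chi_6*chi_1, chi_7> = (1/8)[1*(1)*conj(1) + 1*(-exp(3*I*pi/4))*conj(exp(-I*pi/4)) + 1*(-I)*conj(-I) + 1*(exp(-3*I*pi/4))*conj(exp(-3*I*pi/4)) + 1*(-1)*conj(-1) + 1*(-exp(-I*pi/4))*conj(exp(3*I*pi/4)) + 1*(I)*conj(I) + 1*(exp(I*pi/4))*conj(exp(I*pi/4))]
      = (1/8)[(1) + (1) + (1) + (1) + (1) + (1) + (1) + (1)] = 8/8 = 1
(Exp terms are combined using exp(i*s)*conj(exp(i*t)) = exp(i*(s-t)), and sums of them are collapsed using the identity that for every m > 1 the m distinct m-th roots of unity sum to 0, e.g. 1 + exp(2*I*pi/3) + exp(-2*I*pi/3) = 0.)
Hence the multiplicities are chi_7: 1. Dimension check: dim(chi_6)*dim(chi_1) = 1*1 = 1 and sum (mult * dim) = 1*1 = 1.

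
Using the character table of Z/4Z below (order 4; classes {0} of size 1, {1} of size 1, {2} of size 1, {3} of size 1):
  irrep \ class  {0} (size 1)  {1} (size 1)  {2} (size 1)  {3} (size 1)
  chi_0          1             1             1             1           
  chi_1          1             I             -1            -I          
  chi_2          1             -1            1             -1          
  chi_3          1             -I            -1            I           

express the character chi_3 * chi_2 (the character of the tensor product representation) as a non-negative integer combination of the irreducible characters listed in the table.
chi_3 tensor chi_2 = chi_1 (all other irreducibles have multiplicity 0).

Reasoning: The character of a tensor product is the pointwise product (chi_3 * chi_2)(C) = chi_3(C) * chi_2(C):
  {0}: (1)*(1), {1}: (-I)*(-1), {2}: (-1)*(1), {3}: (I)*(-1)
so (chi_3 * chi_2) takes values
  {0} -> 1, {1} -> I, {2} -> -1, {3} -> -I.
Now take the inner product of this character with each irreducible chi from the table, <chi_3*chi_2, chi> = (1/4) sum_C |C| (chi_3*chi_2)(C) conj(chi(C)):
  <chi_3*chi_2, chi_0> = (1/4)[1*(1)*conj(1) + 1*(I)*conj(1) + 1*(-1)*conj(1) + 1*(-I)*conj(1)]
      = (1/4)[(1) + (I) + (-1) + (-I)] = 0/4 = 0
  <chi_3*chi_2, chi_1> = (1/4)[1*(1)*conj(1) + 1*(I)*conj(I) + 1*(-1)*conj(-1) + 1*(-I)*conj(-I)]
      = (1/4)[(1) + (1) + (1) + (1)] = 4/4 = 1
  <chi_3*chi_2, chi_2> = (1/4)[1*(1)*conj(1) + 1*(I)*conj(-1) + 1*(-1)*conj(1) + 1*(-I)*conj(-1)]
      = (1/4)[(1) + (-I) + (-1) + (I)] = 0/4 = 0
  <chi_3*chi_2, chi_3> = (1/4)[1*(1)*conj(1) + 1*(I)*conj(-I) + 1*(-1)*conj(-1) + 1*(-I)*conj(I)]
      = (1/4)[(1) + (-1) + (1) + (-1)] = 0/4 = 0
(Exp terms are combined using exp(i*s)*conj(exp(i*t)) = exp(i*(s-t)), and sums of them are collapsed using the identity that for every m > 1 the m distinct m-th roots of unity sum to 0, e.g. 1 + exp(2*I*pi/3) + exp(-2*I*pi/3) = 0.)
Hence the multiplicities are chi_1: 1. Dimension check: dim(chi_3)*dim(chi_2) = 1*1 = 1 and sum (mult * dim) = 1*1 = 1.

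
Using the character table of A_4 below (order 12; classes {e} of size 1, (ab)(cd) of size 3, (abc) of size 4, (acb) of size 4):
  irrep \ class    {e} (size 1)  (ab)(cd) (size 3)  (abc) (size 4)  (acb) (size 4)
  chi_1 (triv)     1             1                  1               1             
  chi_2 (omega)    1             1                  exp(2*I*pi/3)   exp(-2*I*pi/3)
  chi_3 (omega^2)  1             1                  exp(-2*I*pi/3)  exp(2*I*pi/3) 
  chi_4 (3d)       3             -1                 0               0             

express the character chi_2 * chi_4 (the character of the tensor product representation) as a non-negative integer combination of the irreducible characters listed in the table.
chi_2 tensor chi_4 = chi_4 (all other irreducibles have multiplicity 0).

Working: The character of a tensor product is the pointwise product (chi_2 * chi_4)(C) = chi_2(C) * chi_4(C):
  {e}: (1)*(3), (ab)(cd): (1)*(-1), (abc): (exp(2*I*pi/3))*(0), (acb): (exp(-2*I*pi/3))*(0)
so (chi_2 * chi_4) takes values
  {e} -> 3, (ab)(cd) -> -1, (abc) -> 0, (acb) -> 0.
Now take the inner product of this character with each irreducible chi from the table, <chi_2*chi_4, chi> = (1/12) sum_C |C| (chi_2*chi_4)(C) conj(chi(C)):
  <chi_2*chi_4, chi_1> = (1/12)[1*(3)*conj(1) + 3*(-1)*conj(1) + 4*(0)*conj(1) + 4*(0)*conj(1)]
      = (1/12)[(3) + (-3) + (0) + (0)] = 0/12 = 0
  <chi_2*chi_4, chi_2> = (1/12)[1*(3)*conj(1) + 3*(-1)*conj(1) + 4*(0)*conj(exp(2*I*pi/3)) + 4*(0)*conj(exp(-2*I*pi/3))]
      = (1/12)[(3) + (-3) + (0) + (0)] = 0/12 = 0
  <chi_2*chi_4, chi_3> = (1/12)[1*(3)*conj(1) + 3*(-1)*conj(1) + 4*(0)*conj(exp(-2*I*pi/3)) + 4*(0)*conj(exp(2*I*pi/3))]
      = (1/12)[(3) + (-3) + (0) + (0)] = 0/12 = 0
  <chi_2*chi_4, chi_4> = (1/12)[1*(3)*conj(3) + 3*(-1)*conj(-1) + 4*(0)*conj(0) + 4*(0)*conj(0)]
      = (1/12)[(9) + (3) + (0) + (0)] = 12/12 = 1
(Exp terms are combined using exp(i*s)*conj(exp(i*t)) = exp(i*(s-t)), and sums of them are collapsed using the identity that for every m > 1 the m distinct m-th roots of unity sum to 0, e.g. 1 + exp(2*I*pi/3) + exp(-2*I*pi/3) = 0.)
Hence the multiplicities are chi_4: 1. Dimension check: dim(chi_2)*dim(chi_4) = 1*3 = 3 and sum (mult * dim) = 1*3 = 3.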